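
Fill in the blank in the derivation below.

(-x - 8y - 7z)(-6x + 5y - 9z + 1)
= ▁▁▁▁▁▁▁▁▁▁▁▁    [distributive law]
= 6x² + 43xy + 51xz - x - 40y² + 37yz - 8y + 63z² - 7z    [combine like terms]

After distributive law, the bracketed line is:

6x² - 5xy + 9xz - x + 48xy - 40y² + 72yz - 8y + 42xz - 35yz + 63z² - 7z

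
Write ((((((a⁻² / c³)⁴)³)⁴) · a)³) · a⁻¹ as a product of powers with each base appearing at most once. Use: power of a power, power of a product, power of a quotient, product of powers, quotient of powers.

a⁻²⁸⁶·c⁻⁴³²

((((((a⁻² / c³)⁴)³)⁴) · a)³) · a⁻¹
= ((((((a⁻² / c³)⁴)³)⁴)³) · (a³)) · a⁻¹    [power of a product]
= (((((a⁻² / c³)⁴)³)¹²) · (a³)) · a⁻¹    [power of a power]
= ((((a⁻² / c³)⁴)³⁶) · (a³)) · a⁻¹    [power of a power]
= (((a⁻² / c³)¹⁴⁴) · (a³)) · a⁻¹    [power of a power]
= ((((a⁻²)¹⁴⁴) / ((c³)¹⁴⁴)) · (a³)) · a⁻¹    [power of a quotient]
= ((a⁻²⁸⁸ / ((c³)¹⁴⁴)) · (a³)) · a⁻¹    [power of a power]
= ((a⁻²⁸⁸ / c⁴³²) · (a³)) · a⁻¹    [power of a power]
= a⁻²⁸⁶·c⁻⁴³²    [quotient of powers; product of powers]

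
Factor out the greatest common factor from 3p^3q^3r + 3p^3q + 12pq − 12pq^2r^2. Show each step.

3p^3q^3r + 3p^3q + 12pq − 12pq^2r^2
= 3(p^3q^3r + p^3q + 4pq − 4pq^2r^2)    [factor out 3]
= 3pq(p^2q^2r + p^2 + 4 − 4qr^2)    [factor out pq]

3pq(p^2q^2r + p^2 + 4 − 4qr^2)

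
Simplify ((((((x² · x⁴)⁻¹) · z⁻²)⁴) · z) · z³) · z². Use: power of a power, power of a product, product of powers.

x⁻²⁴z⁻²

((((((x² · x⁴)⁻¹) · z⁻²)⁴) · z) · z³) · z²
= ((((((x² · x⁴)⁻¹)⁴) · ((z⁻²)⁴)) · z) · z³) · z²    [power of a product]
= (((((x² · x⁴)⁻⁴) · ((z⁻²)⁴)) · z) · z³) · z²    [power of a power]
= ((((((x²)⁻⁴) · ((x⁴)⁻⁴)) · ((z⁻²)⁴)) · z) · z³) · z²    [power of a product]
= ((((x⁻⁸ · ((x⁴)⁻⁴)) · ((z⁻²)⁴)) · z) · z³) · z²    [power of a power]
= ((((x⁻⁸ · x⁻¹⁶) · ((z⁻²)⁴)) · z) · z³) · z²    [power of a power]
= (((x⁻²⁴ · ((z⁻²)⁴)) · z) · z³) · z²    [product of powers]
= (((x⁻²⁴ · z⁻⁸) · z) · z³) · z²    [power of a power]
= x⁻²⁴z⁻²    [product of powers]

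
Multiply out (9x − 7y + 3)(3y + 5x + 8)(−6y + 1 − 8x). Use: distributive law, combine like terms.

(9x − 7y + 3)(3y + 5x + 8)(−6y + 1 − 8x)
= (27xy + 45x² + 72x − 21y² − 35xy − 56y + 9y + 15x + 24)(−6y + 1 − 8x)    [distributive law]
= (−8xy + 45x² + 87x − 21y² − 47y + 24)(−6y + 1 − 8x)    [combine like terms]
= 48xy² − 8xy + 64x²y − 270x²y + 45x² − 360x³ − 522xy + 87x − 696x² + 126y³ − 21y² + 168xy² + 282y² − 47y + 376xy − 144y + 24 − 192x    [distributive law]
= 216xy² − 154xy − 206x²y − 651x² − 360x³ − 105x + 126y³ + 261y² − 191y + 24    [combine like terms]

216xy² − 154xy − 206x²y − 651x² − 360x³ − 105x + 126y³ + 261y² − 191y + 24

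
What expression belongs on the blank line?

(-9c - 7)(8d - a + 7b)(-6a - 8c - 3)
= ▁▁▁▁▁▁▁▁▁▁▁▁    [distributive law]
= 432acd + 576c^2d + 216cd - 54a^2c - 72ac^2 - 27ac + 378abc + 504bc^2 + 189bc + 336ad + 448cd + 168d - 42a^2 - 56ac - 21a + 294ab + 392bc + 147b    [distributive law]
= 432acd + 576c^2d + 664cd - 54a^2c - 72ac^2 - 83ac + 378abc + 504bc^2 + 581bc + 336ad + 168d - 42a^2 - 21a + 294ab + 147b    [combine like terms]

After distributive law, the bracketed line is:

(-72cd + 9ac - 63bc - 56d + 7a - 49b)(-6a - 8c - 3)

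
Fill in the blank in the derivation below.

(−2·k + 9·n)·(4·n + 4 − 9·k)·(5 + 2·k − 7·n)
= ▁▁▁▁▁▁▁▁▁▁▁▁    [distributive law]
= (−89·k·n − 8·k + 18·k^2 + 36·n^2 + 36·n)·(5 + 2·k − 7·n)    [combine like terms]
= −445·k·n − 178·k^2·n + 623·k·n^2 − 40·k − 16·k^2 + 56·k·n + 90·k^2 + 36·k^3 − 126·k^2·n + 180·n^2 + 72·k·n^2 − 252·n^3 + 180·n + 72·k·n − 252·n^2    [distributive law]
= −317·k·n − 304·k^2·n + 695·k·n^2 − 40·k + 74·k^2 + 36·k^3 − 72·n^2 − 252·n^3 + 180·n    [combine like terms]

After distributive law, the bracketed line is:

(−8·k·n − 8·k + 18·k^2 + 36·n^2 + 36·n − 81·k·n)·(5 + 2·k − 7·n)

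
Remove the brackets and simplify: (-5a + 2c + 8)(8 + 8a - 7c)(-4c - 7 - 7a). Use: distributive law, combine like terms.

(-5a + 2c + 8)(8 + 8a - 7c)(-4c - 7 - 7a)
= (-40a - 40a^2 + 35ac + 16c + 16ac - 14c^2 + 64 + 64a - 56c)(-4c - 7 - 7a)    [distributive law]
= (24a - 40a^2 + 51ac - 40c - 14c^2 + 64)(-4c - 7 - 7a)    [combine like terms]
= -96ac - 168a - 168a^2 + 160a^2c + 280a^2 + 280a^3 - 204ac^2 - 357ac - 357a^2c + 160c^2 + 280c + 280ac + 56c^3 + 98c^2 + 98ac^2 - 256c - 448 - 448a    [distributive law]
= -173ac - 616a + 112a^2 - 197a^2c + 280a^3 - 106ac^2 + 258c^2 + 24c + 56c^3 - 448    [combine like terms]

-173ac - 616a + 112a^2 - 197a^2c + 280a^3 - 106ac^2 + 258c^2 + 24c + 56c^3 - 448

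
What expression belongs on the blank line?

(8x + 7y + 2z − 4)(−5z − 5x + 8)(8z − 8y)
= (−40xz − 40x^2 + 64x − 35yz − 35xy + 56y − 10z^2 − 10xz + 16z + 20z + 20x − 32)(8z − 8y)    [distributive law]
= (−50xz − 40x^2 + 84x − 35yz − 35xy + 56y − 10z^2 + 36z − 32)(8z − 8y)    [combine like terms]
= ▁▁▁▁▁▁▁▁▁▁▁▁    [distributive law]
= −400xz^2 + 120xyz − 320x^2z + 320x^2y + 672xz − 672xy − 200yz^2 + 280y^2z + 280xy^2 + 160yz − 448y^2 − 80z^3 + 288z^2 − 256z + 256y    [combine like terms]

Applying distributive law to the line above:

−400xz^2 + 400xyz − 320x^2z + 320x^2y + 672xz − 672xy − 280yz^2 + 280y^2z − 280xyz + 280xy^2 + 448yz − 448y^2 − 80z^3 + 80yz^2 + 288z^2 − 288yz − 256z + 256y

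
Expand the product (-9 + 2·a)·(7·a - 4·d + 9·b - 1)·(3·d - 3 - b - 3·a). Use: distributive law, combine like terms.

-279·a·d + 168·a + 254·a·b + 153·a² + 108·d² - 81·d - 279·b·d + 234·b + 81·b² - 27 + 66·a²·d - 68·a²·b - 42·a³ - 24·a·d² + 62·a·b·d - 18·a·b²

(-9 + 2·a)·(7·a - 4·d + 9·b - 1)·(3·d - 3 - b - 3·a)
= (-63·a + 36·d - 81·b + 9 + 14·a² - 8·a·d + 18·a·b - 2·a)·(3·d - 3 - b - 3·a)    [distributive law]
= (-65·a + 36·d - 81·b + 9 + 14·a² - 8·a·d + 18·a·b)·(3·d - 3 - b - 3·a)    [combine like terms]
= -195·a·d + 195·a + 65·a·b + 195·a² + 108·d² - 108·d - 36·b·d - 108·a·d - 243·b·d + 243·b + 81·b² + 243·a·b + 27·d - 27 - 9·b - 27·a + 42·a²·d - 42·a² - 14·a²·b - 42·a³ - 24·a·d² + 24·a·d + 8·a·b·d + 24·a²·d + 54·a·b·d - 54·a·b - 18·a·b² - 54·a²·b    [distributive law]
= -279·a·d + 168·a + 254·a·b + 153·a² + 108·d² - 81·d - 279·b·d + 234·b + 81·b² - 27 + 66·a²·d - 68·a²·b - 42·a³ - 24·a·d² + 62·a·b·d - 18·a·b²    [combine like terms]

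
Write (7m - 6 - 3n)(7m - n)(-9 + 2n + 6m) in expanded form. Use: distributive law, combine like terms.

(7m - 6 - 3n)(7m - n)(-9 + 2n + 6m)
= (49m^2 - 7mn - 42m + 6n - 21mn + 3n^2)(-9 + 2n + 6m)    [distributive law]
= (49m^2 - 28mn - 42m + 6n + 3n^2)(-9 + 2n + 6m)    [combine like terms]
= -441m^2 + 98m^2n + 294m^3 + 252mn - 56mn^2 - 168m^2n + 378m - 84mn - 252m^2 - 54n + 12n^2 + 36mn - 27n^2 + 6n^3 + 18mn^2    [distributive law]
= -693m^2 - 70m^2n + 294m^3 + 204mn - 38mn^2 + 378m - 54n - 15n^2 + 6n^3    [combine like terms]

-693m^2 - 70m^2n + 294m^3 + 204mn - 38mn^2 + 378m - 54n - 15n^2 + 6n^3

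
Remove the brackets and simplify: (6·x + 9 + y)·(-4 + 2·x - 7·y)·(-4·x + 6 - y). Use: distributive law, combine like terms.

96·x^2 + 108·x + 34·x·y - 48·x^3 + 148·x^2·y + 68·x·y^2 - 216 - 366·y + 25·y^2 + 7·y^3

(6·x + 9 + y)·(-4 + 2·x - 7·y)·(-4·x + 6 - y)
= (-24·x + 12·x^2 - 42·x·y - 36 + 18·x - 63·y - 4·y + 2·x·y - 7·y^2)·(-4·x + 6 - y)    [distributive law]
= (-6·x + 12·x^2 - 40·x·y - 36 - 67·y - 7·y^2)·(-4·x + 6 - y)    [combine like terms]
= 24·x^2 - 36·x + 6·x·y - 48·x^3 + 72·x^2 - 12·x^2·y + 160·x^2·y - 240·x·y + 40·x·y^2 + 144·x - 216 + 36·y + 268·x·y - 402·y + 67·y^2 + 28·x·y^2 - 42·y^2 + 7·y^3    [distributive law]
= 96·x^2 + 108·x + 34·x·y - 48·x^3 + 148·x^2·y + 68·x·y^2 - 216 - 366·y + 25·y^2 + 7·y^3    [combine like terms]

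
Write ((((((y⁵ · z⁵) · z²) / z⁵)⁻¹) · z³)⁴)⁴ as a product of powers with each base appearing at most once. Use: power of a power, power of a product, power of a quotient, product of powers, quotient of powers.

y⁻⁸⁰·z¹⁶

((((((y⁵ · z⁵) · z²) / z⁵)⁻¹) · z³)⁴)⁴
= (((((y⁵ · z⁵) · z²) / z⁵)⁻¹) · z³)¹⁶    [power of a power]
= (((((y⁵ · z⁵) · z²) / z⁵)⁻¹)¹⁶) · ((z³)¹⁶)    [power of a product]
= ((((y⁵ · z⁵) · z²) / z⁵)⁻¹⁶) · ((z³)¹⁶)    [power of a power]
= ((((y⁵ · z⁵) · z²)⁻¹⁶) / ((z⁵)⁻¹⁶)) · ((z³)¹⁶)    [power of a quotient]
= ((((y⁵ · z⁵)⁻¹⁶) · ((z²)⁻¹⁶)) / ((z⁵)⁻¹⁶)) · ((z³)¹⁶)    [power of a product]
= (((((y⁵)⁻¹⁶) · ((z⁵)⁻¹⁶)) · ((z²)⁻¹⁶)) / ((z⁵)⁻¹⁶)) · ((z³)¹⁶)    [power of a product]
= (((y⁻⁸⁰ · ((z⁵)⁻¹⁶)) · ((z²)⁻¹⁶)) / ((z⁵)⁻¹⁶)) · ((z³)¹⁶)    [power of a power]
= (((y⁻⁸⁰ · z⁻⁸⁰) · ((z²)⁻¹⁶)) / ((z⁵)⁻¹⁶)) · ((z³)¹⁶)    [power of a power]
= (((y⁻⁸⁰ · z⁻⁸⁰) · z⁻³²) / ((z⁵)⁻¹⁶)) · ((z³)¹⁶)    [power of a power]
= (((y⁻⁸⁰ · z⁻⁸⁰) · z⁻³²) / z⁻⁸⁰) · ((z³)¹⁶)    [power of a power]
= (((y⁻⁸⁰ · z⁻⁸⁰) · z⁻³²) / z⁻⁸⁰) · z⁴⁸    [power of a power]
= y⁻⁸⁰·z¹⁶    [quotient of powers; product of powers]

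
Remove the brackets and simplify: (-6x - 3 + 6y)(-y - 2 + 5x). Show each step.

(-6x - 3 + 6y)(-y - 2 + 5x)
= 6xy + 12x - 30x^2 + 3y + 6 - 15x - 6y^2 - 12y + 30xy    [distributive law]
= 36xy - 3x - 30x^2 - 9y + 6 - 6y^2    [combine like terms]

36xy - 3x - 30x^2 - 9y + 6 - 6y^2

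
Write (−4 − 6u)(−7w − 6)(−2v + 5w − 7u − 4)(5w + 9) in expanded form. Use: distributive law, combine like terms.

−280vw² − 744vw + 700w³ + 1300w² + 970uw² − 3216uw − 408w − 432v − 2808u − 864 − 420uvw² − 1116uvw + 1050uw³ − 1470u²w² − 3906u²w − 648uv − 2268u²

(−4 − 6u)(−7w − 6)(−2v + 5w − 7u − 4)(5w + 9)
= (28w + 24 + 42uw + 36u)(−2v + 5w − 7u − 4)(5w + 9)    [distributive law]
= (−56vw + 140w² − 196uw − 112w − 48v + 120w − 168u − 96 − 84uvw + 210uw² − 294u²w − 168uw − 72uv + 180uw − 252u² − 144u)(5w + 9)    [distributive law]
= (−56vw + 140w² − 184uw + 8w − 48v − 312u − 96 − 84uvw + 210uw² − 294u²w − 72uv − 252u²)(5w + 9)    [combine like terms]
= −280vw² − 504vw + 700w³ + 1260w² − 920uw² − 1656uw + 40w² + 72w − 240vw − 432v − 1560uw − 2808u − 480w − 864 − 420uvw² − 756uvw + 1050uw³ + 1890uw² − 1470u²w² − 2646u²w − 360uvw − 648uv − 1260u²w − 2268u²    [distributive law]
= −280vw² − 744vw + 700w³ + 1300w² + 970uw² − 3216uw − 408w − 432v − 2808u − 864 − 420uvw² − 1116uvw + 1050uw³ − 1470u²w² − 3906u²w − 648uv − 2268u²    [combine like terms]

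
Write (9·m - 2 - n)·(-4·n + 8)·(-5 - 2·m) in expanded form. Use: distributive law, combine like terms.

180·m·n + 72·m^2·n - 328·m - 144·m^2 + 80 - 20·n^2 - 8·m·n^2

(9·m - 2 - n)·(-4·n + 8)·(-5 - 2·m)
= (-36·m·n + 72·m + 8·n - 16 + 4·n^2 - 8·n)·(-5 - 2·m)    [distributive law]
= (-36·m·n + 72·m - 16 + 4·n^2)·(-5 - 2·m)    [combine like terms]
= 180·m·n + 72·m^2·n - 360·m - 144·m^2 + 80 + 32·m - 20·n^2 - 8·m·n^2    [distributive law]
= 180·m·n + 72·m^2·n - 328·m - 144·m^2 + 80 - 20·n^2 - 8·m·n^2    [combine like terms]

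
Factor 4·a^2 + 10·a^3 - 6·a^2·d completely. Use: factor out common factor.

2·a^2(2 + 5·a - 3·d)

4·a^2 + 10·a^3 - 6·a^2·d
= 2(2·a^2 + 5·a^3 - 3·a^2·d)    [factor out 2]
= 2·a^2(2 + 5·a - 3·d)    [factor out a^2]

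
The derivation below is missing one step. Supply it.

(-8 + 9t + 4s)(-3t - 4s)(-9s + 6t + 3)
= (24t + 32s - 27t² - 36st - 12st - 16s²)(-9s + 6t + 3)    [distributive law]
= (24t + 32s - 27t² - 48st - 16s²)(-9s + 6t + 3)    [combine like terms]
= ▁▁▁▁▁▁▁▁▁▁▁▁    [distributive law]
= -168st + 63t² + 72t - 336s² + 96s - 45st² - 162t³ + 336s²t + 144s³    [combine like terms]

After distributive law, the bracketed line is:

-216st + 144t² + 72t - 288s² + 192st + 96s + 243st² - 162t³ - 81t² + 432s²t - 288st² - 144st + 144s³ - 96s²t - 48s²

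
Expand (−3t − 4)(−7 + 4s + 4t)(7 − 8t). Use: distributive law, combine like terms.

(−3t − 4)(−7 + 4s + 4t)(7 − 8t)
= (21t − 12st − 12t^2 + 28 − 16s − 16t)(7 − 8t)    [distributive law]
= (5t − 12st − 12t^2 + 28 − 16s)(7 − 8t)    [combine like terms]
= 35t − 40t^2 − 84st + 96st^2 − 84t^2 + 96t^3 + 196 − 224t − 112s + 128st    [distributive law]
= −189t − 124t^2 + 44st + 96st^2 + 96t^3 + 196 − 112s    [combine like terms]

−189t − 124t^2 + 44st + 96st^2 + 96t^3 + 196 − 112s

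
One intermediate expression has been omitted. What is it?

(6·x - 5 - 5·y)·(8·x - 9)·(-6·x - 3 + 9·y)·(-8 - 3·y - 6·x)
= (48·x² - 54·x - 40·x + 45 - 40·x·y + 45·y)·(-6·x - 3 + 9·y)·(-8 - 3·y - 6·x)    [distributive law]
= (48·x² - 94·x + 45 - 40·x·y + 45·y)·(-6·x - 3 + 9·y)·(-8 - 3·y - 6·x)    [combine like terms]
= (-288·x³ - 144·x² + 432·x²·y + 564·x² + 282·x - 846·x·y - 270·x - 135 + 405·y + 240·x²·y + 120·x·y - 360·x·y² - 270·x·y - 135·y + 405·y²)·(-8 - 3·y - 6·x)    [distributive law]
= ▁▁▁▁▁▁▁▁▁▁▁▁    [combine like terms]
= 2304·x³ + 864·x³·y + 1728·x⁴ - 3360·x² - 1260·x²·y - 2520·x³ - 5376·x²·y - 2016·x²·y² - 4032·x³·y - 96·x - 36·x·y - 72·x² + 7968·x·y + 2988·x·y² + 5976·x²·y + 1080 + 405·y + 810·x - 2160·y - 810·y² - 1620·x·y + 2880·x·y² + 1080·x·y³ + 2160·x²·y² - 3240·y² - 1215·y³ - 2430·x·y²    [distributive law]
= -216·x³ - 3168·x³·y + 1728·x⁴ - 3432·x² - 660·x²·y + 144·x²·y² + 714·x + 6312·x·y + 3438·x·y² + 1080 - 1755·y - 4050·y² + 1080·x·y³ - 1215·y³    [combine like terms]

By combine like terms:

(-288·x³ + 420·x² + 672·x²·y + 12·x - 996·x·y - 135 + 270·y - 360·x·y² + 405·y²)·(-8 - 3·y - 6·x)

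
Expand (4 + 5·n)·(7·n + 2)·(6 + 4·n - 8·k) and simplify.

260·n + 362·n^2 - 304·k·n + 48 - 64·k + 140·n^3 - 280·k·n^2

(4 + 5·n)·(7·n + 2)·(6 + 4·n - 8·k)
= (28·n + 8 + 35·n^2 + 10·n)·(6 + 4·n - 8·k)    [distributive law]
= (38·n + 8 + 35·n^2)·(6 + 4·n - 8·k)    [combine like terms]
= 228·n + 152·n^2 - 304·k·n + 48 + 32·n - 64·k + 210·n^2 + 140·n^3 - 280·k·n^2    [distributive law]
= 260·n + 362·n^2 - 304·k·n + 48 - 64·k + 140·n^3 - 280·k·n^2    [combine like terms]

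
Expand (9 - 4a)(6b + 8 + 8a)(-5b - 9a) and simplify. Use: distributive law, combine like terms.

-270b^2 - 686ab - 360b - 648a - 360a^2 + 120ab^2 + 376a^2b + 288a^3

(9 - 4a)(6b + 8 + 8a)(-5b - 9a)
= (54b + 72 + 72a - 24ab - 32a - 32a^2)(-5b - 9a)    [distributive law]
= (54b + 72 + 40a - 24ab - 32a^2)(-5b - 9a)    [combine like terms]
= -270b^2 - 486ab - 360b - 648a - 200ab - 360a^2 + 120ab^2 + 216a^2b + 160a^2b + 288a^3    [distributive law]
= -270b^2 - 686ab - 360b - 648a - 360a^2 + 120ab^2 + 376a^2b + 288a^3    [combine like terms]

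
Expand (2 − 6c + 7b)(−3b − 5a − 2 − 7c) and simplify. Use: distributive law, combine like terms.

−20b − 10a − 4 − 2c − 31bc + 30ac + 42c² − 21b² − 35ab

(2 − 6c + 7b)(−3b − 5a − 2 − 7c)
= −6b − 10a − 4 − 14c + 18bc + 30ac + 12c + 42c² − 21b² − 35ab − 14b − 49bc    [distributive law]
= −20b − 10a − 4 − 2c − 31bc + 30ac + 42c² − 21b² − 35ab    [combine like terms]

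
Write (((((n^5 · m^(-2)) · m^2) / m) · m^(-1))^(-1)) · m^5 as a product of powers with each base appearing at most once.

m^7n^(-5)

(((((n^5 · m^(-2)) · m^2) / m) · m^(-1))^(-1)) · m^5
= (((((n^5 · m^(-2)) · m^2) / m)^(-1)) · ((m^(-1))^(-1))) · m^5    [power of a product]
= (((((n^5 · m^(-2)) · m^2)^(-1)) / (m^(-1))) · ((m^(-1))^(-1))) · m^5    [power of a quotient]
= (((((n^5 · m^(-2))^(-1)) · ((m^2)^(-1))) / (m^(-1))) · ((m^(-1))^(-1))) · m^5    [power of a product]
= ((((((n^5)^(-1)) · ((m^(-2))^(-1))) · ((m^2)^(-1))) / (m^(-1))) · ((m^(-1))^(-1))) · m^5    [power of a product]
= ((((n^(-5) · ((m^(-2))^(-1))) · ((m^2)^(-1))) / (m^(-1))) · ((m^(-1))^(-1))) · m^5    [power of a power]
= ((((n^(-5) · m^2) · ((m^2)^(-1))) / (m^(-1))) · ((m^(-1))^(-1))) · m^5    [power of a power]
= ((((n^(-5) · m^2) · m^(-2)) / (m^(-1))) · ((m^(-1))^(-1))) · m^5    [power of a power]
= ((((n^(-5) · m^2) · m^(-2)) / m^(-1)) · m) · m^5    [power of a power]
= m^7n^(-5)    [quotient of powers; product of powers]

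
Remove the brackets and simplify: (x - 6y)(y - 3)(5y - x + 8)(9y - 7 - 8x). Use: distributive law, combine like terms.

339xy^3 - 638xy^2 - 97x^2y^2 + 234x^2y + 8x^3y - 1193xy + 171x^2 - 24x^3 + 168x - 270y^4 + 588y^3 + 1002y^2 - 1008y

(x - 6y)(y - 3)(5y - x + 8)(9y - 7 - 8x)
= (xy - 3x - 6y^2 + 18y)(5y - x + 8)(9y - 7 - 8x)    [distributive law]
= (5xy^2 - x^2y + 8xy - 15xy + 3x^2 - 24x - 30y^3 + 6xy^2 - 48y^2 + 90y^2 - 18xy + 144y)(9y - 7 - 8x)    [distributive law]
= (11xy^2 - x^2y - 25xy + 3x^2 - 24x - 30y^3 + 42y^2 + 144y)(9y - 7 - 8x)    [combine like terms]
= 99xy^3 - 77xy^2 - 88x^2y^2 - 9x^2y^2 + 7x^2y + 8x^3y - 225xy^2 + 175xy + 200x^2y + 27x^2y - 21x^2 - 24x^3 - 216xy + 168x + 192x^2 - 270y^4 + 210y^3 + 240xy^3 + 378y^3 - 294y^2 - 336xy^2 + 1296y^2 - 1008y - 1152xy    [distributive law]
= 339xy^3 - 638xy^2 - 97x^2y^2 + 234x^2y + 8x^3y - 1193xy + 171x^2 - 24x^3 + 168x - 270y^4 + 588y^3 + 1002y^2 - 1008y    [combine like terms]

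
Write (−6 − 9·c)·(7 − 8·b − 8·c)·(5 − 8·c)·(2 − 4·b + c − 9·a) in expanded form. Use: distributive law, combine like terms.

(−6 − 9·c)·(7 − 8·b − 8·c)·(5 − 8·c)·(2 − 4·b + c − 9·a)
= (−42 + 48·b + 48·c − 63·c + 72·b·c + 72·c^2)·(5 − 8·c)·(2 − 4·b + c − 9·a)    [distributive law]
= (−42 + 48·b − 15·c + 72·b·c + 72·c^2)·(5 − 8·c)·(2 − 4·b + c − 9·a)    [combine like terms]
= (−210 + 336·c + 240·b − 384·b·c − 75·c + 120·c^2 + 360·b·c − 576·b·c^2 + 360·c^2 − 576·c^3)·(2 − 4·b + c − 9·a)    [distributive law]
= (−210 + 261·c + 240·b − 24·b·c + 480·c^2 − 576·b·c^2 − 576·c^3)·(2 − 4·b + c − 9·a)    [combine like terms]
= −420 + 840·b − 210·c + 1890·a + 522·c − 1044·b·c + 261·c^2 − 2349·a·c + 480·b − 960·b^2 + 240·b·c − 2160·a·b − 48·b·c + 96·b^2·c − 24·b·c^2 + 216·a·b·c + 960·c^2 − 1920·b·c^2 + 480·c^3 − 4320·a·c^2 − 1152·b·c^2 + 2304·b^2·c^2 − 576·b·c^3 + 5184·a·b·c^2 − 1152·c^3 + 2304·b·c^3 − 576·c^4 + 5184·a·c^3    [distributive law]
= −420 + 1320·b + 312·c + 1890·a − 852·b·c + 1221·c^2 − 2349·a·c − 960·b^2 − 2160·a·b + 96·b^2·c − 3096·b·c^2 + 216·a·b·c − 672·c^3 − 4320·a·c^2 + 2304·b^2·c^2 + 1728·b·c^3 + 5184·a·b·c^2 − 576·c^4 + 5184·a·c^3    [combine like terms]

−420 + 1320·b + 312·c + 1890·a − 852·b·c + 1221·c^2 − 2349·a·c − 960·b^2 − 2160·a·b + 96·b^2·c − 3096·b·c^2 + 216·a·b·c − 672·c^3 − 4320·a·c^2 + 2304·b^2·c^2 + 1728·b·c^3 + 5184·a·b·c^2 − 576·c^4 + 5184·a·c^3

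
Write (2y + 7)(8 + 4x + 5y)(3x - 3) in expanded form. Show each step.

129xy - 153y + 24x^2y + 30xy^2 - 30y^2 + 84x - 168 + 84x^2

(2y + 7)(8 + 4x + 5y)(3x - 3)
= (16y + 8xy + 10y^2 + 56 + 28x + 35y)(3x - 3)    [distributive law]
= (51y + 8xy + 10y^2 + 56 + 28x)(3x - 3)    [combine like terms]
= 153xy - 153y + 24x^2y - 24xy + 30xy^2 - 30y^2 + 168x - 168 + 84x^2 - 84x    [distributive law]
= 129xy - 153y + 24x^2y + 30xy^2 - 30y^2 + 84x - 168 + 84x^2    [combine like terms]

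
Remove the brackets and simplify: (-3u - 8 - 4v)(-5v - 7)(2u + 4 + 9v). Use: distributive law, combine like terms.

30u²v + 385uv + 175uv² + 42u² + 196u + 776v + 692v² + 224 + 180v³

(-3u - 8 - 4v)(-5v - 7)(2u + 4 + 9v)
= (15uv + 21u + 40v + 56 + 20v² + 28v)(2u + 4 + 9v)    [distributive law]
= (15uv + 21u + 68v + 56 + 20v²)(2u + 4 + 9v)    [combine like terms]
= 30u²v + 60uv + 135uv² + 42u² + 84u + 189uv + 136uv + 272v + 612v² + 112u + 224 + 504v + 40uv² + 80v² + 180v³    [distributive law]
= 30u²v + 385uv + 175uv² + 42u² + 196u + 776v + 692v² + 224 + 180v³    [combine like terms]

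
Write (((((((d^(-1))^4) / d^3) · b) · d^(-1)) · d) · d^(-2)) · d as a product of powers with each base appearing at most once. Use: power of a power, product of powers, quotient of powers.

b·d^(-8)

(((((((d^(-1))^4) / d^3) · b) · d^(-1)) · d) · d^(-2)) · d
= (((((d^(-4) / d^3) · b) · d^(-1)) · d) · d^(-2)) · d    [power of a power]
= ((((d^(-7) · b) · d^(-1)) · d) · d^(-2)) · d    [quotient of powers]
= b·d^(-8)    [product of powers]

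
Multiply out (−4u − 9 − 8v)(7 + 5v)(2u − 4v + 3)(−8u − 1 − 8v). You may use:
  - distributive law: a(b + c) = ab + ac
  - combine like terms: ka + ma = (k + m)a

(−4u − 9 − 8v)(7 + 5v)(2u − 4v + 3)(−8u − 1 − 8v)
= (−28u − 20uv − 63 − 45v − 56v − 40v²)(2u − 4v + 3)(−8u − 1 − 8v)    [distributive law]
= (−28u − 20uv − 63 − 101v − 40v²)(2u − 4v + 3)(−8u − 1 − 8v)    [combine like terms]
= (−56u² + 112uv − 84u − 40u²v + 80uv² − 60uv − 126u + 252v − 189 − 202uv + 404v² − 303v − 80uv² + 160v³ − 120v²)(−8u − 1 − 8v)    [distributive law]
= (−56u² − 150uv − 210u − 40u²v − 51v − 189 + 284v² + 160v³)(−8u − 1 − 8v)    [combine like terms]
= 448u³ + 56u² + 448u²v + 1200u²v + 150uv + 1200uv² + 1680u² + 210u + 1680uv + 320u³v + 40u²v + 320u²v² + 408uv + 51v + 408v² + 1512u + 189 + 1512v − 2272uv² − 284v² − 2272v³ − 1280uv³ − 160v³ − 1280v⁴    [distributive law]
= 448u³ + 1736u² + 1688u²v + 2238uv − 1072uv² + 1722u + 320u³v + 320u²v² + 1563v + 124v² + 189 − 2432v³ − 1280uv³ − 1280v⁴    [combine like terms]

448u³ + 1736u² + 1688u²v + 2238uv − 1072uv² + 1722u + 320u³v + 320u²v² + 1563v + 124v² + 189 − 2432v³ − 1280uv³ − 1280v⁴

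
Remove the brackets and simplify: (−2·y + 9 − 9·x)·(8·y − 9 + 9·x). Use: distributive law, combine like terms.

−16·y² + 90·y − 90·x·y − 81 + 162·x − 81·x²

(−2·y + 9 − 9·x)·(8·y − 9 + 9·x)
= −16·y² + 18·y − 18·x·y + 72·y − 81 + 81·x − 72·x·y + 81·x − 81·x²    [distributive law]
= −16·y² + 90·y − 90·x·y − 81 + 162·x − 81·x²    [combine like terms]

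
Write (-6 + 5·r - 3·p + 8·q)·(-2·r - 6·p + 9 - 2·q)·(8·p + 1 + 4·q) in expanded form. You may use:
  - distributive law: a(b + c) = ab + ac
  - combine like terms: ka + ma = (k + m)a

432·p·r + 57·r + 202·q·r + 90·p^2 - 423·p + 666·p·q - 54 - 132·q + 320·q^2 - 80·p·r^2 - 10·r^2 - 40·q·r^2 - 192·p^2·r - 304·p·q·r - 104·q^2·r + 144·p^3 - 264·p^2·q - 296·p·q^2 - 64·q^3

(-6 + 5·r - 3·p + 8·q)·(-2·r - 6·p + 9 - 2·q)·(8·p + 1 + 4·q)
= (12·r + 36·p - 54 + 12·q - 10·r^2 - 30·p·r + 45·r - 10·q·r + 6·p·r + 18·p^2 - 27·p + 6·p·q - 16·q·r - 48·p·q + 72·q - 16·q^2)·(8·p + 1 + 4·q)    [distributive law]
= (57·r + 9·p - 54 + 84·q - 10·r^2 - 24·p·r - 26·q·r + 18·p^2 - 42·p·q - 16·q^2)·(8·p + 1 + 4·q)    [combine like terms]
= 456·p·r + 57·r + 228·q·r + 72·p^2 + 9·p + 36·p·q - 432·p - 54 - 216·q + 672·p·q + 84·q + 336·q^2 - 80·p·r^2 - 10·r^2 - 40·q·r^2 - 192·p^2·r - 24·p·r - 96·p·q·r - 208·p·q·r - 26·q·r - 104·q^2·r + 144·p^3 + 18·p^2 + 72·p^2·q - 336·p^2·q - 42·p·q - 168·p·q^2 - 128·p·q^2 - 16·q^2 - 64·q^3    [distributive law]
= 432·p·r + 57·r + 202·q·r + 90·p^2 - 423·p + 666·p·q - 54 - 132·q + 320·q^2 - 80·p·r^2 - 10·r^2 - 40·q·r^2 - 192·p^2·r - 304·p·q·r - 104·q^2·r + 144·p^3 - 264·p^2·q - 296·p·q^2 - 64·q^3    [combine like terms]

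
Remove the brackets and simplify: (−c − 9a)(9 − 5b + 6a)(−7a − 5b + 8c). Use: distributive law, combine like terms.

(−c − 9a)(9 − 5b + 6a)(−7a − 5b + 8c)
= (−9c + 5bc − 6ac − 81a + 45ab − 54a^2)(−7a − 5b + 8c)    [distributive law]
= 63ac + 45bc − 72c^2 − 35abc − 25b^2c + 40bc^2 + 42a^2c + 30abc − 48ac^2 + 567a^2 + 405ab − 648ac − 315a^2b − 225ab^2 + 360abc + 378a^3 + 270a^2b − 432a^2c    [distributive law]
= −585ac + 45bc − 72c^2 + 355abc − 25b^2c + 40bc^2 − 390a^2c − 48ac^2 + 567a^2 + 405ab − 45a^2b − 225ab^2 + 378a^3    [combine like terms]

−585ac + 45bc − 72c^2 + 355abc − 25b^2c + 40bc^2 − 390a^2c − 48ac^2 + 567a^2 + 405ab − 45a^2b − 225ab^2 + 378a^3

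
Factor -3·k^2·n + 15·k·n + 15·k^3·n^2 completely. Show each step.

3·k·n(-k + 5 + 5·k^2·n)

-3·k^2·n + 15·k·n + 15·k^3·n^2
= 3(-k^2·n + 5·k·n + 5·k^3·n^2)    [factor out 3]
= 3·k·n(-k + 5 + 5·k^2·n)    [factor out k·n]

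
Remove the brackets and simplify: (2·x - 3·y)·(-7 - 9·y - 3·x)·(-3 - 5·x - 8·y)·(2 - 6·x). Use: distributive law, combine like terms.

84·x - 76·x² - 468·x³ + 446·x·y - 18·x²·y - 558·x³·y + 1368·x·y² + 378·x²·y² - 180·x⁴ - 126·y - 498·y² - 432·y³ + 1296·x·y³

(2·x - 3·y)·(-7 - 9·y - 3·x)·(-3 - 5·x - 8·y)·(2 - 6·x)
= (-14·x - 18·x·y - 6·x² + 21·y + 27·y² + 9·x·y)·(-3 - 5·x - 8·y)·(2 - 6·x)    [distributive law]
= (-14·x - 9·x·y - 6·x² + 21·y + 27·y²)·(-3 - 5·x - 8·y)·(2 - 6·x)    [combine like terms]
= (42·x + 70·x² + 112·x·y + 27·x·y + 45·x²·y + 72·x·y² + 18·x² + 30·x³ + 48·x²·y - 63·y - 105·x·y - 168·y² - 81·y² - 135·x·y² - 216·y³)·(2 - 6·x)    [distributive law]
= (42·x + 88·x² + 34·x·y + 93·x²·y - 63·x·y² + 30·x³ - 63·y - 249·y² - 216·y³)·(2 - 6·x)    [combine like terms]
= 84·x - 252·x² + 176·x² - 528·x³ + 68·x·y - 204·x²·y + 186·x²·y - 558·x³·y - 126·x·y² + 378·x²·y² + 60·x³ - 180·x⁴ - 126·y + 378·x·y - 498·y² + 1494·x·y² - 432·y³ + 1296·x·y³    [distributive law]
= 84·x - 76·x² - 468·x³ + 446·x·y - 18·x²·y - 558·x³·y + 1368·x·y² + 378·x²·y² - 180·x⁴ - 126·y - 498·y² - 432·y³ + 1296·x·y³    [combine like terms]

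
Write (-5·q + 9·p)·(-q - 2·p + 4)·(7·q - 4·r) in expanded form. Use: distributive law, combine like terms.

(-5·q + 9·p)·(-q - 2·p + 4)·(7·q - 4·r)
= (5·q² + 10·p·q - 20·q - 9·p·q - 18·p² + 36·p)·(7·q - 4·r)    [distributive law]
= (5·q² + p·q - 20·q - 18·p² + 36·p)·(7·q - 4·r)    [combine like terms]
= 35·q³ - 20·q²·r + 7·p·q² - 4·p·q·r - 140·q² + 80·q·r - 126·p²·q + 72·p²·r + 252·p·q - 144·p·r    [distributive law]

35·q³ - 20·q²·r + 7·p·q² - 4·p·q·r - 140·q² + 80·q·r - 126·p²·q + 72·p²·r + 252·p·q - 144·p·r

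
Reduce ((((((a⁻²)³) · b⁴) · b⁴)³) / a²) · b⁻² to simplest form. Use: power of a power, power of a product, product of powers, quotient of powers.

a⁻²⁰·b²²

((((((a⁻²)³) · b⁴) · b⁴)³) / a²) · b⁻²
= ((((((a⁻²)³) · b⁴)³) · ((b⁴)³)) / a²) · b⁻²    [power of a product]
= ((((((a⁻²)³)³) · ((b⁴)³)) · ((b⁴)³)) / a²) · b⁻²    [power of a product]
= (((((a⁻²)⁹) · ((b⁴)³)) · ((b⁴)³)) / a²) · b⁻²    [power of a power]
= (((a⁻¹⁸ · ((b⁴)³)) · ((b⁴)³)) / a²) · b⁻²    [power of a power]
= (((a⁻¹⁸ · b¹²) · ((b⁴)³)) / a²) · b⁻²    [power of a power]
= (((a⁻¹⁸ · b¹²) · b¹²) / a²) · b⁻²    [power of a power]
= a⁻²⁰·b²²    [quotient of powers; product of powers]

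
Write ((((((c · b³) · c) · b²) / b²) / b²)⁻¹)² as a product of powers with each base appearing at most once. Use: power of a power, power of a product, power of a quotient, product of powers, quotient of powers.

b⁻²c⁻⁴

((((((c · b³) · c) · b²) / b²) / b²)⁻¹)²
= (((((c · b³) · c) · b²) / b²) / b²)⁻²    [power of a power]
= (((((c · b³) · c) · b²) / b²)⁻²) / ((b²)⁻²)    [power of a quotient]
= (((((c · b³) · c) · b²)⁻²) / ((b²)⁻²)) / ((b²)⁻²)    [power of a quotient]
= (((((c · b³) · c)⁻²) · ((b²)⁻²)) / ((b²)⁻²)) / ((b²)⁻²)    [power of a product]
= (((((c · b³)⁻²) · (c⁻²)) · ((b²)⁻²)) / ((b²)⁻²)) / ((b²)⁻²)    [power of a product]
= (((((c⁻²) · ((b³)⁻²)) · (c⁻²)) · ((b²)⁻²)) / ((b²)⁻²)) / ((b²)⁻²)    [power of a product]
= ((((c⁻² · b⁻⁶) · (c⁻²)) · ((b²)⁻²)) / ((b²)⁻²)) / ((b²)⁻²)    [power of a power]
= ((((c⁻² · b⁻⁶) · c⁻²) · b⁻⁴) / ((b²)⁻²)) / ((b²)⁻²)    [power of a power]
= ((((c⁻² · b⁻⁶) · c⁻²) · b⁻⁴) / b⁻⁴) / ((b²)⁻²)    [power of a power]
= ((((c⁻² · b⁻⁶) · c⁻²) · b⁻⁴) / b⁻⁴) / b⁻⁴    [power of a power]
= b⁻²c⁻⁴    [quotient of powers; product of powers]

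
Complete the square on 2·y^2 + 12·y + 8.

2(y + 3)^2 - 10

2·y^2 + 12·y + 8
= 2(y^2 + 6·y) + 8    [factor out 2 from the y-terms]
= 2(y^2 + 6·y + 9 - 9) + 8    [add and subtract 9 inside the bracket]
= 2(y + 3)^2 - 18 + 8    [perfect-square identity]
= 2(y + 3)^2 - 10    [combine constants]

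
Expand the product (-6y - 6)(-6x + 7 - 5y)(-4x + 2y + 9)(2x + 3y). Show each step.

(-6y - 6)(-6x + 7 - 5y)(-4x + 2y + 9)(2x + 3y)
= (36xy - 42y + 30y^2 + 36x - 42 + 30y)(-4x + 2y + 9)(2x + 3y)    [distributive law]
= (36xy - 12y + 30y^2 + 36x - 42)(-4x + 2y + 9)(2x + 3y)    [combine like terms]
= (-144x^2y + 72xy^2 + 324xy + 48xy - 24y^2 - 108y - 120xy^2 + 60y^3 + 270y^2 - 144x^2 + 72xy + 324x + 168x - 84y - 378)(2x + 3y)    [distributive law]
= (-144x^2y - 48xy^2 + 444xy + 246y^2 - 192y + 60y^3 - 144x^2 + 492x - 378)(2x + 3y)    [combine like terms]
= -288x^3y - 432x^2y^2 - 96x^2y^2 - 144xy^3 + 888x^2y + 1332xy^2 + 492xy^2 + 738y^3 - 384xy - 576y^2 + 120xy^3 + 180y^4 - 288x^3 - 432x^2y + 984x^2 + 1476xy - 756x - 1134y    [distributive law]
= -288x^3y - 528x^2y^2 - 24xy^3 + 456x^2y + 1824xy^2 + 738y^3 + 1092xy - 576y^2 + 180y^4 - 288x^3 + 984x^2 - 756x - 1134y    [combine like terms]

-288x^3y - 528x^2y^2 - 24xy^3 + 456x^2y + 1824xy^2 + 738y^3 + 1092xy - 576y^2 + 180y^4 - 288x^3 + 984x^2 - 756x - 1134y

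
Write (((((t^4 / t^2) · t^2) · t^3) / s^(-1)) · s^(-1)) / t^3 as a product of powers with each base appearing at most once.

(((((t^4 / t^2) · t^2) · t^3) / s^(-1)) · s^(-1)) / t^3
= ((((t^2 · t^2) · t^3) / s^(-1)) · s^(-1)) / t^3    [quotient of powers]
= (((t^4 · t^3) / s^(-1)) · s^(-1)) / t^3    [product of powers]
= ((t^7 / s^(-1)) · s^(-1)) / t^3    [product of powers]
= t^4    [quotient of powers]

t^4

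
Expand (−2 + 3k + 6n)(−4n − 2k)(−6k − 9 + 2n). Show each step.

(−2 + 3k + 6n)(−4n − 2k)(−6k − 9 + 2n)
= (8n + 4k − 12kn − 6k² − 24n² − 12kn)(−6k − 9 + 2n)    [distributive law]
= (8n + 4k − 24kn − 6k² − 24n²)(−6k − 9 + 2n)    [combine like terms]
= −48kn − 72n + 16n² − 24k² − 36k + 8kn + 144k²n + 216kn − 48kn² + 36k³ + 54k² − 12k²n + 144kn² + 216n² − 48n³    [distributive law]
= 176kn − 72n + 232n² + 30k² − 36k + 132k²n + 96kn² + 36k³ − 48n³    [combine like terms]

176kn − 72n + 232n² + 30k² − 36k + 132k²n + 96kn² + 36k³ − 48n³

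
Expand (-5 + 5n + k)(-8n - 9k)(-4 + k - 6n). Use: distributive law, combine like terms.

-160n - 18kn - 80n² - 180k + 81k² + 278kn² + 240n³ + k²n - 9k³

(-5 + 5n + k)(-8n - 9k)(-4 + k - 6n)
= (40n + 45k - 40n² - 45kn - 8kn - 9k²)(-4 + k - 6n)    [distributive law]
= (40n + 45k - 40n² - 53kn - 9k²)(-4 + k - 6n)    [combine like terms]
= -160n + 40kn - 240n² - 180k + 45k² - 270kn + 160n² - 40kn² + 240n³ + 212kn - 53k²n + 318kn² + 36k² - 9k³ + 54k²n    [distributive law]
= -160n - 18kn - 80n² - 180k + 81k² + 278kn² + 240n³ + k²n - 9k³    [combine like terms]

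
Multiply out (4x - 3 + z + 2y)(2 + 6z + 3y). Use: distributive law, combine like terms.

8x + 24xz + 12xy - 6 - 16z - 5y + 6z² + 15yz + 6y²

(4x - 3 + z + 2y)(2 + 6z + 3y)
= 8x + 24xz + 12xy - 6 - 18z - 9y + 2z + 6z² + 3yz + 4y + 12yz + 6y²    [distributive law]
= 8x + 24xz + 12xy - 6 - 16z - 5y + 6z² + 15yz + 6y²    [combine like terms]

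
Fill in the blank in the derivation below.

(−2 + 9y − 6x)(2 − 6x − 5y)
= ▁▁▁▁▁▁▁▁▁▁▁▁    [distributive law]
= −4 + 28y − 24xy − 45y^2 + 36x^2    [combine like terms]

By distributive law:

−4 + 12x + 10y + 18y − 54xy − 45y^2 − 12x + 36x^2 + 30xy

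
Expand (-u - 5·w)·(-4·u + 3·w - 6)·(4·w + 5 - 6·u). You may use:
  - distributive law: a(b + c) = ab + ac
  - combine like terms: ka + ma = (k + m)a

(-u - 5·w)·(-4·u + 3·w - 6)·(4·w + 5 - 6·u)
= (4·u^2 - 3·u·w + 6·u + 20·u·w - 15·w^2 + 30·w)·(4·w + 5 - 6·u)    [distributive law]
= (4·u^2 + 17·u·w + 6·u - 15·w^2 + 30·w)·(4·w + 5 - 6·u)    [combine like terms]
= 16·u^2·w + 20·u^2 - 24·u^3 + 68·u·w^2 + 85·u·w - 102·u^2·w + 24·u·w + 30·u - 36·u^2 - 60·w^3 - 75·w^2 + 90·u·w^2 + 120·w^2 + 150·w - 180·u·w    [distributive law]
= -86·u^2·w - 16·u^2 - 24·u^3 + 158·u·w^2 - 71·u·w + 30·u - 60·w^3 + 45·w^2 + 150·w    [combine like terms]

-86·u^2·w - 16·u^2 - 24·u^3 + 158·u·w^2 - 71·u·w + 30·u - 60·w^3 + 45·w^2 + 150·w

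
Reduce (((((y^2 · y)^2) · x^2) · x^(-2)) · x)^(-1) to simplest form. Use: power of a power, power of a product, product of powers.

(((((y^2 · y)^2) · x^2) · x^(-2)) · x)^(-1)
= (((((y^2 · y)^2) · x^2) · x^(-2))^(-1)) · (x^(-1))    [power of a product]
= (((((y^2 · y)^2) · x^2)^(-1)) · ((x^(-2))^(-1))) · (x^(-1))    [power of a product]
= (((((y^2 · y)^2)^(-1)) · ((x^2)^(-1))) · ((x^(-2))^(-1))) · (x^(-1))    [power of a product]
= ((((y^2 · y)^(-2)) · ((x^2)^(-1))) · ((x^(-2))^(-1))) · (x^(-1))    [power of a power]
= (((((y^2)^(-2)) · (y^(-2))) · ((x^2)^(-1))) · ((x^(-2))^(-1))) · (x^(-1))    [power of a product]
= (((y^(-4) · (y^(-2))) · ((x^2)^(-1))) · ((x^(-2))^(-1))) · (x^(-1))    [power of a power]
= ((y^(-6) · ((x^2)^(-1))) · ((x^(-2))^(-1))) · (x^(-1))    [product of powers]
= ((y^(-6) · x^(-2)) · ((x^(-2))^(-1))) · (x^(-1))    [power of a power]
= ((y^(-6) · x^(-2)) · x^2) · (x^(-1))    [power of a power]
= x^(-1)·y^(-6)    [product of powers]

x^(-1)·y^(-6)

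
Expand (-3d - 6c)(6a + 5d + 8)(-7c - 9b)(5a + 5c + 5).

630a^2cd + 1680ac^2d + 1470acd + 810a^2bd + 2160abcd + 1890abd + 525acd^2 + 525c^2d^2 + 525cd^2 + 675abd^2 + 675bcd^2 + 675bd^2 + 1890c^2d + 840cd + 2430bcd + 1080bd + 1260a^2c^2 + 1260ac^3 + 2940ac^2 + 1620a^2bc + 1620abc^2 + 3780abc + 1050c^3d + 1350bc^2d + 1680c^3 + 1680c^2 + 2160bc^2 + 2160bc

(-3d - 6c)(6a + 5d + 8)(-7c - 9b)(5a + 5c + 5)
= (-18ad - 15d^2 - 24d - 36ac - 30cd - 48c)(-7c - 9b)(5a + 5c + 5)    [distributive law]
= (126acd + 162abd + 105cd^2 + 135bd^2 + 168cd + 216bd + 252ac^2 + 324abc + 210c^2d + 270bcd + 336c^2 + 432bc)(5a + 5c + 5)    [distributive law]
= 630a^2cd + 630ac^2d + 630acd + 810a^2bd + 810abcd + 810abd + 525acd^2 + 525c^2d^2 + 525cd^2 + 675abd^2 + 675bcd^2 + 675bd^2 + 840acd + 840c^2d + 840cd + 1080abd + 1080bcd + 1080bd + 1260a^2c^2 + 1260ac^3 + 1260ac^2 + 1620a^2bc + 1620abc^2 + 1620abc + 1050ac^2d + 1050c^3d + 1050c^2d + 1350abcd + 1350bc^2d + 1350bcd + 1680ac^2 + 1680c^3 + 1680c^2 + 2160abc + 2160bc^2 + 2160bc    [distributive law]
= 630a^2cd + 1680ac^2d + 1470acd + 810a^2bd + 2160abcd + 1890abd + 525acd^2 + 525c^2d^2 + 525cd^2 + 675abd^2 + 675bcd^2 + 675bd^2 + 1890c^2d + 840cd + 2430bcd + 1080bd + 1260a^2c^2 + 1260ac^3 + 2940ac^2 + 1620a^2bc + 1620abc^2 + 3780abc + 1050c^3d + 1350bc^2d + 1680c^3 + 1680c^2 + 2160bc^2 + 2160bc    [combine like terms]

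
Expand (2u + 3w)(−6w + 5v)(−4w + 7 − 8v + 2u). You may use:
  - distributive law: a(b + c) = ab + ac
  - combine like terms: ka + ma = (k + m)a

12uw^2 − 84uw + 86uvw − 24u^2w + 70uv − 80uv^2 + 20u^2v + 72w^3 − 126w^2 + 84vw^2 + 105vw − 120v^2w

(2u + 3w)(−6w + 5v)(−4w + 7 − 8v + 2u)
= (−12uw + 10uv − 18w^2 + 15vw)(−4w + 7 − 8v + 2u)    [distributive law]
= 48uw^2 − 84uw + 96uvw − 24u^2w − 40uvw + 70uv − 80uv^2 + 20u^2v + 72w^3 − 126w^2 + 144vw^2 − 36uw^2 − 60vw^2 + 105vw − 120v^2w + 30uvw    [distributive law]
= 12uw^2 − 84uw + 86uvw − 24u^2w + 70uv − 80uv^2 + 20u^2v + 72w^3 − 126w^2 + 84vw^2 + 105vw − 120v^2w    [combine like terms]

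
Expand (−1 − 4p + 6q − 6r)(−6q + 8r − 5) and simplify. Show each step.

(−1 − 4p + 6q − 6r)(−6q + 8r − 5)
= 6q − 8r + 5 + 24pq − 32pr + 20p − 36q² + 48qr − 30q + 36qr − 48r² + 30r    [distributive law]
= −24q + 22r + 5 + 24pq − 32pr + 20p − 36q² + 84qr − 48r²    [combine like terms]

−24q + 22r + 5 + 24pq − 32pr + 20p − 36q² + 84qr − 48r²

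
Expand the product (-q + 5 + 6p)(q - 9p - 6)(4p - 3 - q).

(-q + 5 + 6p)(q - 9p - 6)(4p - 3 - q)
= (-q² + 9pq + 6q + 5q - 45p - 30 + 6pq - 54p² - 36p)(4p - 3 - q)    [distributive law]
= (-q² + 15pq + 11q - 81p - 30 - 54p²)(4p - 3 - q)    [combine like terms]
= -4pq² + 3q² + q³ + 60p²q - 45pq - 15pq² + 44pq - 33q - 11q² - 324p² + 243p + 81pq - 120p + 90 + 30q - 216p³ + 162p² + 54p²q    [distributive law]
= -19pq² - 8q² + q³ + 114p²q + 80pq - 3q - 162p² + 123p + 90 - 216p³    [combine like terms]

-19pq² - 8q² + q³ + 114p²q + 80pq - 3q - 162p² + 123p + 90 - 216p³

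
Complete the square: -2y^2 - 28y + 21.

-2(y + 7)^2 + 119

-2y^2 - 28y + 21
= -2(y^2 + 14y) + 21    [factor out -2 from the y-terms]
= -2(y^2 + 14y + 49 - 49) + 21    [add and subtract 49 inside the bracket]
= -2(y + 7)^2 + 98 + 21    [perfect-square identity]
= -2(y + 7)^2 + 119    [combine constants]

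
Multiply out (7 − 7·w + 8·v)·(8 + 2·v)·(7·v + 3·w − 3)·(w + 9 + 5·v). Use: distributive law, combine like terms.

(7 − 7·w + 8·v)·(8 + 2·v)·(7·v + 3·w − 3)·(w + 9 + 5·v)
= (56 + 14·v − 56·w − 14·v·w + 64·v + 16·v^2)·(7·v + 3·w − 3)·(w + 9 + 5·v)    [distributive law]
= (56 + 78·v − 56·w − 14·v·w + 16·v^2)·(7·v + 3·w − 3)·(w + 9 + 5·v)    [combine like terms]
= (392·v + 168·w − 168 + 546·v^2 + 234·v·w − 234·v − 392·v·w − 168·w^2 + 168·w − 98·v^2·w − 42·v·w^2 + 42·v·w + 112·v^3 + 48·v^2·w − 48·v^2)·(w + 9 + 5·v)    [distributive law]
= (158·v + 336·w − 168 + 498·v^2 − 116·v·w − 168·w^2 − 50·v^2·w − 42·v·w^2 + 112·v^3)·(w + 9 + 5·v)    [combine like terms]
= 158·v·w + 1422·v + 790·v^2 + 336·w^2 + 3024·w + 1680·v·w − 168·w − 1512 − 840·v + 498·v^2·w + 4482·v^2 + 2490·v^3 − 116·v·w^2 − 1044·v·w − 580·v^2·w − 168·w^3 − 1512·w^2 − 840·v·w^2 − 50·v^2·w^2 − 450·v^2·w − 250·v^3·w − 42·v·w^3 − 378·v·w^2 − 210·v^2·w^2 + 112·v^3·w + 1008·v^3 + 560·v^4    [distributive law]
= 794·v·w + 582·v + 5272·v^2 − 1176·w^2 + 2856·w − 1512 − 532·v^2·w + 3498·v^3 − 1334·v·w^2 − 168·w^3 − 260·v^2·w^2 − 138·v^3·w − 42·v·w^3 + 560·v^4    [combine like terms]

794·v·w + 582·v + 5272·v^2 − 1176·w^2 + 2856·w − 1512 − 532·v^2·w + 3498·v^3 − 1334·v·w^2 − 168·w^3 − 260·v^2·w^2 − 138·v^3·w − 42·v·w^3 + 560·v^4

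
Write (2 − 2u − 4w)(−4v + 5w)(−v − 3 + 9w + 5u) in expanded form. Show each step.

(2 − 2u − 4w)(−4v + 5w)(−v − 3 + 9w + 5u)
= (−8v + 10w + 8uv − 10uw + 16vw − 20w^2)(−v − 3 + 9w + 5u)    [distributive law]
= 8v^2 + 24v − 72vw − 40uv − 10vw − 30w + 90w^2 + 50uw − 8uv^2 − 24uv + 72uvw + 40u^2v + 10uvw + 30uw − 90uw^2 − 50u^2w − 16v^2w − 48vw + 144vw^2 + 80uvw + 20vw^2 + 60w^2 − 180w^3 − 100uw^2    [distributive law]
= 8v^2 + 24v − 130vw − 64uv − 30w + 150w^2 + 80uw − 8uv^2 + 162uvw + 40u^2v − 190uw^2 − 50u^2w − 16v^2w + 164vw^2 − 180w^3    [combine like terms]

8v^2 + 24v − 130vw − 64uv − 30w + 150w^2 + 80uw − 8uv^2 + 162uvw + 40u^2v − 190uw^2 − 50u^2w − 16v^2w + 164vw^2 − 180w^3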